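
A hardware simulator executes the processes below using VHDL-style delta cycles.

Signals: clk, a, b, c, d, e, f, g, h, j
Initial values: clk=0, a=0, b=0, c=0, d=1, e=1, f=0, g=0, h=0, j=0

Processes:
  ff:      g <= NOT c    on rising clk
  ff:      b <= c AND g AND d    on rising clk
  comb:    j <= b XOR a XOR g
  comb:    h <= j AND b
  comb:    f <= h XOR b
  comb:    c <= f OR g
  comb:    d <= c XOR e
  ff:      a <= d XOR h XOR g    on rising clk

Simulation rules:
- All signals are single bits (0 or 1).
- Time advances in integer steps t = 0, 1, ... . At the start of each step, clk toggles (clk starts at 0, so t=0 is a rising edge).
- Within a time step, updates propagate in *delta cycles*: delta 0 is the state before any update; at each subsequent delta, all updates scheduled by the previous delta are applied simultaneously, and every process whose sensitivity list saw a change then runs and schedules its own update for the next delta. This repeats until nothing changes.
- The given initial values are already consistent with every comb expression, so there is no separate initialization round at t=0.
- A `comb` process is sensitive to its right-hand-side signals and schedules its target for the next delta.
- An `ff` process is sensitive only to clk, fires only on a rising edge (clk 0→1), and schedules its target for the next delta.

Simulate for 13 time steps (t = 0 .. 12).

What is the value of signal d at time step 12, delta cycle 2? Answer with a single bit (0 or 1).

t=0 Δ0: clk=0 h=0 b=0 e=1 j=0 a=0 c=0 f=0 d=1 g=0
  Δ1: clk:0→1
  Δ2: a:0→1, g:0→1
  Δ3: c:0→1
  Δ4: d:1→0
  (4Δ to stable)
t=1 Δ0: clk=1 h=0 b=0 e=1 j=0 a=1 c=1 f=0 d=0 g=1
  Δ1: clk:1→0
  (1Δ to stable)
t=2 Δ0: clk=0 h=0 b=0 e=1 j=0 a=1 c=1 f=0 d=0 g=1
  Δ1: clk:0→1
  Δ2: g:1→0
  Δ3: j:0→1, c:1→0
  Δ4: d:0→1
  (4Δ to stable)
t=3 Δ0: clk=1 h=0 b=0 e=1 j=1 a=1 c=0 f=0 d=1 g=0
  Δ1: clk:1→0
  (1Δ to stable)
t=4 Δ0: clk=0 h=0 b=0 e=1 j=1 a=1 c=0 f=0 d=1 g=0
  Δ1: clk:0→1
  Δ2: g:0→1
  Δ3: j:1→0, c:0→1
  Δ4: d:1→0
  (4Δ to stable)
t=5 Δ0: clk=1 h=0 b=0 e=1 j=0 a=1 c=1 f=0 d=0 g=1
  Δ1: clk:1→0
  (1Δ to stable)
t=6 Δ0: clk=0 h=0 b=0 e=1 j=0 a=1 c=1 f=0 d=0 g=1
  Δ1: clk:0→1
  Δ2: g:1→0
  Δ3: j:0→1, c:1→0
  Δ4: d:0→1
  (4Δ to stable)
t=7 Δ0: clk=1 h=0 b=0 e=1 j=1 a=1 c=0 f=0 d=1 g=0
  Δ1: clk:1→0
  (1Δ to stable)
t=8 Δ0: clk=0 h=0 b=0 e=1 j=1 a=1 c=0 f=0 d=1 g=0
  Δ1: clk:0→1
  Δ2: g:0→1
  Δ3: j:1→0, c:0→1
  Δ4: d:1→0
  (4Δ to stable)
t=9 Δ0: clk=1 h=0 b=0 e=1 j=0 a=1 c=1 f=0 d=0 g=1
  Δ1: clk:1→0
  (1Δ to stable)
t=10 Δ0: clk=0 h=0 b=0 e=1 j=0 a=1 c=1 f=0 d=0 g=1
  Δ1: clk:0→1
  Δ2: g:1→0
  Δ3: j:0→1, c:1→0
  Δ4: d:0→1
  (4Δ to stable)
t=11 Δ0: clk=1 h=0 b=0 e=1 j=1 a=1 c=0 f=0 d=1 g=0
  Δ1: clk:1→0
  (1Δ to stable)
t=12 Δ0: clk=0 h=0 b=0 e=1 j=1 a=1 c=0 f=0 d=1 g=0
  Δ1: clk:0→1
  Δ2: g:0→1
  Δ3: j:1→0, c:0→1
  Δ4: d:1→0
  (4Δ to stable)

1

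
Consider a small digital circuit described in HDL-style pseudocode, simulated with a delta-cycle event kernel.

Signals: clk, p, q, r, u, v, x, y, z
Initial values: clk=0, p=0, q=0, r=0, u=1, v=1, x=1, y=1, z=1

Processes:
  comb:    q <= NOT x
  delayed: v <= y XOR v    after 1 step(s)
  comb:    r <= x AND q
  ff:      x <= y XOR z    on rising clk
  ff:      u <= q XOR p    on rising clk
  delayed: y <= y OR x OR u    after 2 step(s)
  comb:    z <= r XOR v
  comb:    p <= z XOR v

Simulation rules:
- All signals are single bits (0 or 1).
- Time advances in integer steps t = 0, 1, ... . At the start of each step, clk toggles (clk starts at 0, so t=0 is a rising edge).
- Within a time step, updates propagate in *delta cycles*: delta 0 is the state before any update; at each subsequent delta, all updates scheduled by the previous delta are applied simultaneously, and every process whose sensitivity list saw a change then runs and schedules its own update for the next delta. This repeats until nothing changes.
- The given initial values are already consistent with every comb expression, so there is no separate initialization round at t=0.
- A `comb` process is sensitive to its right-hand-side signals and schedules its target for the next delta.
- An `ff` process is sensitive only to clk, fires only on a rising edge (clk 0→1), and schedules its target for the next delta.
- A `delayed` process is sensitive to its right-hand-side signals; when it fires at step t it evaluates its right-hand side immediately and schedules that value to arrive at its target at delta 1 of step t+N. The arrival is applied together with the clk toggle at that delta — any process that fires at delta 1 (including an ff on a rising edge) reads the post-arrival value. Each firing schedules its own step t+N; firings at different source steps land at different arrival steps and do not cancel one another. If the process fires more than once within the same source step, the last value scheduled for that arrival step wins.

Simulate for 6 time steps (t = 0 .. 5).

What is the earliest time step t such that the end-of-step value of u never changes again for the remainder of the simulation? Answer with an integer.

t=0 Δ0: q=0 r=0 clk=0 v=1 y=1 u=1 p=0 z=1 x=1
  Δ1: clk:0→1
  Δ2: u:1→0, x:1→0
  Δ3: q:0→1
  (3Δ to stable)
t=1 Δ0: q=1 r=0 clk=1 v=1 y=1 u=0 p=0 z=1 x=0
  Δ1: clk:1→0
  (1Δ to stable)
t=2 Δ0: q=1 r=0 clk=0 v=1 y=1 u=0 p=0 z=1 x=0
  Δ1: clk:0→1
  Δ2: u:0→1
  (2Δ to stable)
t=3 Δ0: q=1 r=0 clk=1 v=1 y=1 u=1 p=0 z=1 x=0
  Δ1: clk:1→0
  (1Δ to stable)
t=4 Δ0: q=1 r=0 clk=0 v=1 y=1 u=1 p=0 z=1 x=0
  Δ1: clk:0→1
  (1Δ to stable)
t=5 Δ0: q=1 r=0 clk=1 v=1 y=1 u=1 p=0 z=1 x=0
  Δ1: clk:1→0
  (1Δ to stable)

2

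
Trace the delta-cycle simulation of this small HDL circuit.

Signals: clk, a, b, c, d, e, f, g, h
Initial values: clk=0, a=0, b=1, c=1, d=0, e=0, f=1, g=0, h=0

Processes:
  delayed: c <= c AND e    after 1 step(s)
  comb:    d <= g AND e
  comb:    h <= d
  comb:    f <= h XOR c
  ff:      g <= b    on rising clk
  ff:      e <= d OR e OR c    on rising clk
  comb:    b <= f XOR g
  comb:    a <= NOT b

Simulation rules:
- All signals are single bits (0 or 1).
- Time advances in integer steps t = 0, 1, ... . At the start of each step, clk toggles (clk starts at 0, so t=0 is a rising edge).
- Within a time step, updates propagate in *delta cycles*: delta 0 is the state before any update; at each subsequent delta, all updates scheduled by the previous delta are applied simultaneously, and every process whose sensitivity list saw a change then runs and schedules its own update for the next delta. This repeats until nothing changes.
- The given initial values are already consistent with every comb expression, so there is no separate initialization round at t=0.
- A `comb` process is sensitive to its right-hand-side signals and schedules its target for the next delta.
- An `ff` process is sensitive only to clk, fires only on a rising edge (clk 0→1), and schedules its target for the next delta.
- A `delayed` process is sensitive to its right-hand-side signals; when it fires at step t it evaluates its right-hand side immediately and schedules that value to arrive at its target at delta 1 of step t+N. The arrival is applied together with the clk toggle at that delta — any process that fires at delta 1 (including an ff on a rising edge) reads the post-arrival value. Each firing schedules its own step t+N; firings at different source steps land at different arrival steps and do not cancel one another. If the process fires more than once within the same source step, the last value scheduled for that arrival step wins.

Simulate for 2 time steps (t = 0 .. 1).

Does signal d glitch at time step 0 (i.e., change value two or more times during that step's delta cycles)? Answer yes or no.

no

[bits: clk,b,h,f,e,a,g,c,d]
t=0: Δ0=010100010 Δ1=110100010 Δ2=110110110 Δ3=100110111 Δ4=101111111 Δ5=101011111 Δ6=111011111 Δ7=111010111 | 7Δ
t=1: Δ0=111010111 Δ1=011010111 | 1Δ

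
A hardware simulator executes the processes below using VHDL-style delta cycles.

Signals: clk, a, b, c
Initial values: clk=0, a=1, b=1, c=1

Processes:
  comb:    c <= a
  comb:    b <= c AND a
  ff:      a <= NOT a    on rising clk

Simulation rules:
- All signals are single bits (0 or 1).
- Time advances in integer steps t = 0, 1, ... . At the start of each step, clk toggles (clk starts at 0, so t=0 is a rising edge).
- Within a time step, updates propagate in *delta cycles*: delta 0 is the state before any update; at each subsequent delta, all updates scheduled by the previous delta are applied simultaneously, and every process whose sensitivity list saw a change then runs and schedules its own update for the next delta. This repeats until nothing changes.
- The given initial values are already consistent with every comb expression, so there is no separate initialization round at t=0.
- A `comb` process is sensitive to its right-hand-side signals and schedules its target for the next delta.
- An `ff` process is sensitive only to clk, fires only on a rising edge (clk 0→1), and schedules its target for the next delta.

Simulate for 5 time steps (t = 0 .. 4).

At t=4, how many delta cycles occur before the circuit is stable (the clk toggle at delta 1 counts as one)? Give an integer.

t0.Δ0 clk=0 b=1 a=1 c=1
t0.Δ1 clk=1 b=1 a=1 c=1
t0.Δ2 clk=1 b=1 a=0 c=1
t0.Δ3 clk=1 b=0 a=0 c=0
t1.Δ0 clk=1 b=0 a=0 c=0
t1.Δ1 clk=0 b=0 a=0 c=0
t2.Δ0 clk=0 b=0 a=0 c=0
t2.Δ1 clk=1 b=0 a=0 c=0
t2.Δ2 clk=1 b=0 a=1 c=0
t2.Δ3 clk=1 b=0 a=1 c=1
t2.Δ4 clk=1 b=1 a=1 c=1
t3.Δ0 clk=1 b=1 a=1 c=1
t3.Δ1 clk=0 b=1 a=1 c=1
t4.Δ0 clk=0 b=1 a=1 c=1
t4.Δ1 clk=1 b=1 a=1 c=1
t4.Δ2 clk=1 b=1 a=0 c=1
t4.Δ3 clk=1 b=0 a=0 c=0

3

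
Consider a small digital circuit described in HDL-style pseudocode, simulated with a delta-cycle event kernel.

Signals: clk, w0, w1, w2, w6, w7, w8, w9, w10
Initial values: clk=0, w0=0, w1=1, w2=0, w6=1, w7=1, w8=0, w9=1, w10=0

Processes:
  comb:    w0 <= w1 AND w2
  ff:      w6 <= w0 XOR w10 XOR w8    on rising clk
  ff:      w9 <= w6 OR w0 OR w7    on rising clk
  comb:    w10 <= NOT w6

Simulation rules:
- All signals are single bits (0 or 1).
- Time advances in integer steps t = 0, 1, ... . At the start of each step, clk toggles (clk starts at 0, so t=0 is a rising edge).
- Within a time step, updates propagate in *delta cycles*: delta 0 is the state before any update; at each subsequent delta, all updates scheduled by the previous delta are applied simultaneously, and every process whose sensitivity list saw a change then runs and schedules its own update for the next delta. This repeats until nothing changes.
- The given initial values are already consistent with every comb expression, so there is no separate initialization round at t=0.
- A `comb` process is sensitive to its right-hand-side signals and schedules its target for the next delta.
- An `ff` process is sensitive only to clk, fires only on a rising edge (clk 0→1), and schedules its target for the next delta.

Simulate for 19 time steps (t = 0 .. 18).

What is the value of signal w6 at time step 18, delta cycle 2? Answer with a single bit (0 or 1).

[bits: w2,clk,w0,w6,w8,w9,w1,w7,w10]
t=0: Δ0=000101110 Δ1=010101110 Δ2=010001110 Δ3=010001111 | 3Δ
t=1: Δ0=010001111 Δ1=000001111 | 1Δ
t=2: Δ0=000001111 Δ1=010001111 Δ2=010101111 Δ3=010101110 | 3Δ
t=3: Δ0=010101110 Δ1=000101110 | 1Δ
t=4: Δ0=000101110 Δ1=010101110 Δ2=010001110 Δ3=010001111 | 3Δ
t=5: Δ0=010001111 Δ1=000001111 | 1Δ
t=6: Δ0=000001111 Δ1=010001111 Δ2=010101111 Δ3=010101110 | 3Δ
t=7: Δ0=010101110 Δ1=000101110 | 1Δ
t=8: Δ0=000101110 Δ1=010101110 Δ2=010001110 Δ3=010001111 | 3Δ
t=9: Δ0=010001111 Δ1=000001111 | 1Δ
t=10: Δ0=000001111 Δ1=010001111 Δ2=010101111 Δ3=010101110 | 3Δ
t=11: Δ0=010101110 Δ1=000101110 | 1Δ
t=12: Δ0=000101110 Δ1=010101110 Δ2=010001110 Δ3=010001111 | 3Δ
t=13: Δ0=010001111 Δ1=000001111 | 1Δ
t=14: Δ0=000001111 Δ1=010001111 Δ2=010101111 Δ3=010101110 | 3Δ
t=15: Δ0=010101110 Δ1=000101110 | 1Δ
t=16: Δ0=000101110 Δ1=010101110 Δ2=010001110 Δ3=010001111 | 3Δ
t=17: Δ0=010001111 Δ1=000001111 | 1Δ
t=18: Δ0=000001111 Δ1=010001111 Δ2=010101111 Δ3=010101110 | 3Δ

1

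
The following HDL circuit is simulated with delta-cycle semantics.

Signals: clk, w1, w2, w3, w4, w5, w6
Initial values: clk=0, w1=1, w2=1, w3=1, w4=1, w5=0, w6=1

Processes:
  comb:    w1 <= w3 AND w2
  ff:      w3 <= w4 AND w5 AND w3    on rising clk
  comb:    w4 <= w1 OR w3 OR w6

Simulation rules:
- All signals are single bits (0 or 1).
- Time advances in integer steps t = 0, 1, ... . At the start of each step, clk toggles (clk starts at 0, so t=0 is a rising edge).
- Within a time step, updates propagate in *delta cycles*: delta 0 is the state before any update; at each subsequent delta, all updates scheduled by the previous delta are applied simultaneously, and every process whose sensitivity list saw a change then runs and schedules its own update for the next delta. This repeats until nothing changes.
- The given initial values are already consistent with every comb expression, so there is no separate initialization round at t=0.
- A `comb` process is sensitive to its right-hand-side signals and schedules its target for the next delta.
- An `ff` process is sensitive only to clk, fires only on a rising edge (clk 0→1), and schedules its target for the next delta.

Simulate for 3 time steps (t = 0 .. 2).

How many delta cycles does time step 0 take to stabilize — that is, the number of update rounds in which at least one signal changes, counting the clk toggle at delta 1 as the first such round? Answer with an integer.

[bits: w6,w1,w3,w5,w2,w4,clk]
t=0: Δ0=1110110 Δ1=1110111 Δ2=1100111 Δ3=1000111 | 3Δ
t=1: Δ0=1000111 Δ1=1000110 | 1Δ
t=2: Δ0=1000110 Δ1=1000111 | 1Δ

3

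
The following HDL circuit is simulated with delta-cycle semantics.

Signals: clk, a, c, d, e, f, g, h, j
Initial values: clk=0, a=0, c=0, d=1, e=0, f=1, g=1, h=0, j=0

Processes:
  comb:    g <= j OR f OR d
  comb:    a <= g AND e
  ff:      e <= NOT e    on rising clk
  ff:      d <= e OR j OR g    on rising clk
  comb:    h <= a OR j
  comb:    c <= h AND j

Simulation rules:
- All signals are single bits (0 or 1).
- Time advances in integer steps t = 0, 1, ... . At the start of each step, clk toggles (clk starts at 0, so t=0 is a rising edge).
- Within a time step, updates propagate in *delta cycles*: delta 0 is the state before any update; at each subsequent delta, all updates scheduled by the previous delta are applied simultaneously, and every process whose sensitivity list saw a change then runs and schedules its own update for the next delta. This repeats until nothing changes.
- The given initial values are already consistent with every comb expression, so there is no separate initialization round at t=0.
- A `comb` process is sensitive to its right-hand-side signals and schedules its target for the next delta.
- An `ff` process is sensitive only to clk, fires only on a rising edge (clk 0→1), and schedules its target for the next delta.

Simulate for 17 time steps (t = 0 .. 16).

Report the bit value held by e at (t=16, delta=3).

t0.Δ0 a=0 f=1 c=0 g=1 h=0 j=0 clk=0 d=1 e=0
t0.Δ1 a=0 f=1 c=0 g=1 h=0 j=0 clk=1 d=1 e=0
t0.Δ2 a=0 f=1 c=0 g=1 h=0 j=0 clk=1 d=1 e=1
t0.Δ3 a=1 f=1 c=0 g=1 h=0 j=0 clk=1 d=1 e=1
t0.Δ4 a=1 f=1 c=0 g=1 h=1 j=0 clk=1 d=1 e=1
t1.Δ0 a=1 f=1 c=0 g=1 h=1 j=0 clk=1 d=1 e=1
t1.Δ1 a=1 f=1 c=0 g=1 h=1 j=0 clk=0 d=1 e=1
t2.Δ0 a=1 f=1 c=0 g=1 h=1 j=0 clk=0 d=1 e=1
t2.Δ1 a=1 f=1 c=0 g=1 h=1 j=0 clk=1 d=1 e=1
t2.Δ2 a=1 f=1 c=0 g=1 h=1 j=0 clk=1 d=1 e=0
t2.Δ3 a=0 f=1 c=0 g=1 h=1 j=0 clk=1 d=1 e=0
t2.Δ4 a=0 f=1 c=0 g=1 h=0 j=0 clk=1 d=1 e=0
t3.Δ0 a=0 f=1 c=0 g=1 h=0 j=0 clk=1 d=1 e=0
t3.Δ1 a=0 f=1 c=0 g=1 h=0 j=0 clk=0 d=1 e=0
t4.Δ0 a=0 f=1 c=0 g=1 h=0 j=0 clk=0 d=1 e=0
t4.Δ1 a=0 f=1 c=0 g=1 h=0 j=0 clk=1 d=1 e=0
t4.Δ2 a=0 f=1 c=0 g=1 h=0 j=0 clk=1 d=1 e=1
t4.Δ3 a=1 f=1 c=0 g=1 h=0 j=0 clk=1 d=1 e=1
t4.Δ4 a=1 f=1 c=0 g=1 h=1 j=0 clk=1 d=1 e=1
t5.Δ0 a=1 f=1 c=0 g=1 h=1 j=0 clk=1 d=1 e=1
t5.Δ1 a=1 f=1 c=0 g=1 h=1 j=0 clk=0 d=1 e=1
t6.Δ0 a=1 f=1 c=0 g=1 h=1 j=0 clk=0 d=1 e=1
t6.Δ1 a=1 f=1 c=0 g=1 h=1 j=0 clk=1 d=1 e=1
t6.Δ2 a=1 f=1 c=0 g=1 h=1 j=0 clk=1 d=1 e=0
t6.Δ3 a=0 f=1 c=0 g=1 h=1 j=0 clk=1 d=1 e=0
t6.Δ4 a=0 f=1 c=0 g=1 h=0 j=0 clk=1 d=1 e=0
t7.Δ0 a=0 f=1 c=0 g=1 h=0 j=0 clk=1 d=1 e=0
t7.Δ1 a=0 f=1 c=0 g=1 h=0 j=0 clk=0 d=1 e=0
t8.Δ0 a=0 f=1 c=0 g=1 h=0 j=0 clk=0 d=1 e=0
t8.Δ1 a=0 f=1 c=0 g=1 h=0 j=0 clk=1 d=1 e=0
t8.Δ2 a=0 f=1 c=0 g=1 h=0 j=0 clk=1 d=1 e=1
t8.Δ3 a=1 f=1 c=0 g=1 h=0 j=0 clk=1 d=1 e=1
t8.Δ4 a=1 f=1 c=0 g=1 h=1 j=0 clk=1 d=1 e=1
t9.Δ0 a=1 f=1 c=0 g=1 h=1 j=0 clk=1 d=1 e=1
t9.Δ1 a=1 f=1 c=0 g=1 h=1 j=0 clk=0 d=1 e=1
t10.Δ0 a=1 f=1 c=0 g=1 h=1 j=0 clk=0 d=1 e=1
t10.Δ1 a=1 f=1 c=0 g=1 h=1 j=0 clk=1 d=1 e=1
t10.Δ2 a=1 f=1 c=0 g=1 h=1 j=0 clk=1 d=1 e=0
t10.Δ3 a=0 f=1 c=0 g=1 h=1 j=0 clk=1 d=1 e=0
t10.Δ4 a=0 f=1 c=0 g=1 h=0 j=0 clk=1 d=1 e=0
t11.Δ0 a=0 f=1 c=0 g=1 h=0 j=0 clk=1 d=1 e=0
t11.Δ1 a=0 f=1 c=0 g=1 h=0 j=0 clk=0 d=1 e=0
t12.Δ0 a=0 f=1 c=0 g=1 h=0 j=0 clk=0 d=1 e=0
t12.Δ1 a=0 f=1 c=0 g=1 h=0 j=0 clk=1 d=1 e=0
t12.Δ2 a=0 f=1 c=0 g=1 h=0 j=0 clk=1 d=1 e=1
t12.Δ3 a=1 f=1 c=0 g=1 h=0 j=0 clk=1 d=1 e=1
t12.Δ4 a=1 f=1 c=0 g=1 h=1 j=0 clk=1 d=1 e=1
t13.Δ0 a=1 f=1 c=0 g=1 h=1 j=0 clk=1 d=1 e=1
t13.Δ1 a=1 f=1 c=0 g=1 h=1 j=0 clk=0 d=1 e=1
t14.Δ0 a=1 f=1 c=0 g=1 h=1 j=0 clk=0 d=1 e=1
t14.Δ1 a=1 f=1 c=0 g=1 h=1 j=0 clk=1 d=1 e=1
t14.Δ2 a=1 f=1 c=0 g=1 h=1 j=0 clk=1 d=1 e=0
t14.Δ3 a=0 f=1 c=0 g=1 h=1 j=0 clk=1 d=1 e=0
t14.Δ4 a=0 f=1 c=0 g=1 h=0 j=0 clk=1 d=1 e=0
t15.Δ0 a=0 f=1 c=0 g=1 h=0 j=0 clk=1 d=1 e=0
t15.Δ1 a=0 f=1 c=0 g=1 h=0 j=0 clk=0 d=1 e=0
t16.Δ0 a=0 f=1 c=0 g=1 h=0 j=0 clk=0 d=1 e=0
t16.Δ1 a=0 f=1 c=0 g=1 h=0 j=0 clk=1 d=1 e=0
t16.Δ2 a=0 f=1 c=0 g=1 h=0 j=0 clk=1 d=1 e=1
t16.Δ3 a=1 f=1 c=0 g=1 h=0 j=0 clk=1 d=1 e=1
t16.Δ4 a=1 f=1 c=0 g=1 h=1 j=0 clk=1 d=1 e=1

1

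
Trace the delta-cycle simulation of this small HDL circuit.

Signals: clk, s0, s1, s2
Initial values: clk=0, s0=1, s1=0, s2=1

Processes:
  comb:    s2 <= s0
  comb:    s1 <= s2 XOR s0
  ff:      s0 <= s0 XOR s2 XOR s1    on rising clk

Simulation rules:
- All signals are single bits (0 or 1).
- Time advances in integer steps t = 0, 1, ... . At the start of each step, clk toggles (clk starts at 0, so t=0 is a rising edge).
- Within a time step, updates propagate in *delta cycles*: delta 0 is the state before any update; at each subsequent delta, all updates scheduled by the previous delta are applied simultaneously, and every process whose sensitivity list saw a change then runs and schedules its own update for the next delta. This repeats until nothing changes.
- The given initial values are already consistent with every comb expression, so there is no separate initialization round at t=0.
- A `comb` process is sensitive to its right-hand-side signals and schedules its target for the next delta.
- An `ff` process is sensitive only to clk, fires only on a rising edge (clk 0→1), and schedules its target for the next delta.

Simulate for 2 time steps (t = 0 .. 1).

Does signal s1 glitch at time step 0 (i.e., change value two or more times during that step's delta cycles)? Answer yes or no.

yes

t0.Δ0 s2=1 clk=0 s1=0 s0=1
t0.Δ1 s2=1 clk=1 s1=0 s0=1
t0.Δ2 s2=1 clk=1 s1=0 s0=0
t0.Δ3 s2=0 clk=1 s1=1 s0=0
t0.Δ4 s2=0 clk=1 s1=0 s0=0
t1.Δ0 s2=0 clk=1 s1=0 s0=0
t1.Δ1 s2=0 clk=0 s1=0 s0=0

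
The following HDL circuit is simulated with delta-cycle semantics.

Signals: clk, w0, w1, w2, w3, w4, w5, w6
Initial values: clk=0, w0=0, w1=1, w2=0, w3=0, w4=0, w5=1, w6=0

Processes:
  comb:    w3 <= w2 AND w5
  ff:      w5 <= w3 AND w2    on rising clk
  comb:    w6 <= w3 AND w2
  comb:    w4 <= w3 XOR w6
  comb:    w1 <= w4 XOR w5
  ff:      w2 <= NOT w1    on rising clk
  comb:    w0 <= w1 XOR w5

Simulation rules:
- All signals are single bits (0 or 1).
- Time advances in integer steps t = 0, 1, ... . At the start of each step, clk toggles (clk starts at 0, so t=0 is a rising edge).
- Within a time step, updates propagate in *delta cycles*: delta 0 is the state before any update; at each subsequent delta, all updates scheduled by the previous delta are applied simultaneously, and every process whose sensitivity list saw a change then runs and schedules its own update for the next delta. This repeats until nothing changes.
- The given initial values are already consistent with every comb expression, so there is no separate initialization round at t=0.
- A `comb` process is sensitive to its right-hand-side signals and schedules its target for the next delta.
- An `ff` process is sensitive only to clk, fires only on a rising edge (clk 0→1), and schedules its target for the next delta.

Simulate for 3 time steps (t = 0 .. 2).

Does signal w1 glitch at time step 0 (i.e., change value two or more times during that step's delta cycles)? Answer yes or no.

[bits: w1,w5,clk,w3,w6,w2,w0,w4]
t=0: Δ0=11000000 Δ1=11100000 Δ2=10100000 Δ3=00100010 Δ4=00100000 | 4Δ
t=1: Δ0=00100000 Δ1=00000000 | 1Δ
t=2: Δ0=00000000 Δ1=00100000 Δ2=00100100 | 2Δ

no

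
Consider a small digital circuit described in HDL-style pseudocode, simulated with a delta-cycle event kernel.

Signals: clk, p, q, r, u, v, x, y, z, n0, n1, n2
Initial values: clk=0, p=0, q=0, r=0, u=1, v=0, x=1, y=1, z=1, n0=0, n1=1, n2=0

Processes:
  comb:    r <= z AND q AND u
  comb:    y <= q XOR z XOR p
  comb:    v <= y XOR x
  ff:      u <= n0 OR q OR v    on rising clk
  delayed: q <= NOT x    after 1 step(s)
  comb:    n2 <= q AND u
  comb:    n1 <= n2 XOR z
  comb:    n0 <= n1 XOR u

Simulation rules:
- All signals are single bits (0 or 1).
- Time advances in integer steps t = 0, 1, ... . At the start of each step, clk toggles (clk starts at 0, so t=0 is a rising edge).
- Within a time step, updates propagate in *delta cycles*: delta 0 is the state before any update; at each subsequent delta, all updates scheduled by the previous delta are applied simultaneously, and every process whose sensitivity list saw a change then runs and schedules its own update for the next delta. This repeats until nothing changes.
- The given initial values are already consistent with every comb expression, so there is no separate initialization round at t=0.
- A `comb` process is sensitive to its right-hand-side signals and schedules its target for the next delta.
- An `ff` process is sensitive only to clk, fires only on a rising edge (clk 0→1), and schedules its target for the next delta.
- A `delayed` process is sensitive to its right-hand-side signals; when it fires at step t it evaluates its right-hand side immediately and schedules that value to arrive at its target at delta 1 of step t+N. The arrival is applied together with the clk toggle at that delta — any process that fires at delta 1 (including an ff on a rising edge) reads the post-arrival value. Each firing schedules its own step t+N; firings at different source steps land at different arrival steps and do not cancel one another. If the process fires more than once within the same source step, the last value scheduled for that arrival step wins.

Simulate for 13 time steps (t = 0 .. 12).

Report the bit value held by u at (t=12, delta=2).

0

t=0 Δ0: x=1 r=0 clk=0 v=0 q=0 u=1 n0=0 z=1 n2=0 p=0 y=1 n1=1
  Δ1: clk:0→1
  Δ2: u:1→0
  Δ3: n0:0→1
  (3Δ to stable)
t=1 Δ0: x=1 r=0 clk=1 v=0 q=0 u=0 n0=1 z=1 n2=0 p=0 y=1 n1=1
  Δ1: clk:1→0
  (1Δ to stable)
t=2 Δ0: x=1 r=0 clk=0 v=0 q=0 u=0 n0=1 z=1 n2=0 p=0 y=1 n1=1
  Δ1: clk:0→1
  Δ2: u:0→1
  Δ3: n0:1→0
  (3Δ to stable)
t=3 Δ0: x=1 r=0 clk=1 v=0 q=0 u=1 n0=0 z=1 n2=0 p=0 y=1 n1=1
  Δ1: clk:1→0
  (1Δ to stable)
t=4 Δ0: x=1 r=0 clk=0 v=0 q=0 u=1 n0=0 z=1 n2=0 p=0 y=1 n1=1
  Δ1: clk:0→1
  Δ2: u:1→0
  Δ3: n0:0→1
  (3Δ to stable)
t=5 Δ0: x=1 r=0 clk=1 v=0 q=0 u=0 n0=1 z=1 n2=0 p=0 y=1 n1=1
  Δ1: clk:1→0
  (1Δ to stable)
t=6 Δ0: x=1 r=0 clk=0 v=0 q=0 u=0 n0=1 z=1 n2=0 p=0 y=1 n1=1
  Δ1: clk:0→1
  Δ2: u:0→1
  Δ3: n0:1→0
  (3Δ to stable)
t=7 Δ0: x=1 r=0 clk=1 v=0 q=0 u=1 n0=0 z=1 n2=0 p=0 y=1 n1=1
  Δ1: clk:1→0
  (1Δ to stable)
t=8 Δ0: x=1 r=0 clk=0 v=0 q=0 u=1 n0=0 z=1 n2=0 p=0 y=1 n1=1
  Δ1: clk:0→1
  Δ2: u:1→0
  Δ3: n0:0→1
  (3Δ to stable)
t=9 Δ0: x=1 r=0 clk=1 v=0 q=0 u=0 n0=1 z=1 n2=0 p=0 y=1 n1=1
  Δ1: clk:1→0
  (1Δ to stable)
t=10 Δ0: x=1 r=0 clk=0 v=0 q=0 u=0 n0=1 z=1 n2=0 p=0 y=1 n1=1
  Δ1: clk:0→1
  Δ2: u:0→1
  Δ3: n0:1→0
  (3Δ to stable)
t=11 Δ0: x=1 r=0 clk=1 v=0 q=0 u=1 n0=0 z=1 n2=0 p=0 y=1 n1=1
  Δ1: clk:1→0
  (1Δ to stable)
t=12 Δ0: x=1 r=0 clk=0 v=0 q=0 u=1 n0=0 z=1 n2=0 p=0 y=1 n1=1
  Δ1: clk:0→1
  Δ2: u:1→0
  Δ3: n0:0→1
  (3Δ to stable)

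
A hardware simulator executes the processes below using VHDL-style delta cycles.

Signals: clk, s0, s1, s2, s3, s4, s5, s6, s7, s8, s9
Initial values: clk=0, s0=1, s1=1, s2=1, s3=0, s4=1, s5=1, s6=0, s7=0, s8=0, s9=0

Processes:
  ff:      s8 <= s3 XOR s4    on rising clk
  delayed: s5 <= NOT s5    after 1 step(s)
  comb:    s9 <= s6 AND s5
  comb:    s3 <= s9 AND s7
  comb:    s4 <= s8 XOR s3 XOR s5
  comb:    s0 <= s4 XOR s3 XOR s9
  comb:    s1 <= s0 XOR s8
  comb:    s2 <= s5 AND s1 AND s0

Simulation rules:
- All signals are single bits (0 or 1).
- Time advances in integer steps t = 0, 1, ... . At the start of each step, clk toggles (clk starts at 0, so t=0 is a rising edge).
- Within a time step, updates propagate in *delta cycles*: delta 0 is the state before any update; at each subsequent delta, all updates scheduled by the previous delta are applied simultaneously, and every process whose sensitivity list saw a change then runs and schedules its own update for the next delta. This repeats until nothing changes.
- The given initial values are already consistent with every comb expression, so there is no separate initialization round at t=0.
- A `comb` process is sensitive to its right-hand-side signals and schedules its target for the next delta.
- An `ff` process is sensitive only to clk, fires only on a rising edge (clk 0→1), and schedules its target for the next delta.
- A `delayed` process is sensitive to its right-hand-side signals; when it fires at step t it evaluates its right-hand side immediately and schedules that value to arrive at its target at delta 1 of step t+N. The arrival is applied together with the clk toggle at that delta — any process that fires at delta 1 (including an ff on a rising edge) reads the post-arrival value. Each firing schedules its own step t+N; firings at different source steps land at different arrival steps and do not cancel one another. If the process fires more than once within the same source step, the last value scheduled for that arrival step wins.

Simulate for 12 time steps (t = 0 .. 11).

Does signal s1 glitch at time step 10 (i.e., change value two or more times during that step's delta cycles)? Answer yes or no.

[bits: s9,s7,s4,clk,s8,s0,s2,s6,s1,s3,s5]
t=0: Δ0=00100110101 Δ1=00110110101 Δ2=00111110101 Δ3=00011110001 Δ4=00011000001 Δ5=00011000101 | 5Δ
t=1: Δ0=00011000101 Δ1=00001000101 | 1Δ
t=2: Δ0=00001000101 Δ1=00011000101 Δ2=00010000101 Δ3=00110000001 Δ4=00110100001 Δ5=00110100101 Δ6=00110110101 | 6Δ
t=3: Δ0=00110110101 Δ1=00100110101 | 1Δ
t=4: Δ0=00100110101 Δ1=00110110101 Δ2=00111110101 Δ3=00011110001 Δ4=00011000001 Δ5=00011000101 | 5Δ
t=5: Δ0=00011000101 Δ1=00001000101 | 1Δ
t=6: Δ0=00001000101 Δ1=00011000101 Δ2=00010000101 Δ3=00110000001 Δ4=00110100001 Δ5=00110100101 Δ6=00110110101 | 6Δ
t=7: Δ0=00110110101 Δ1=00100110101 | 1Δ
t=8: Δ0=00100110101 Δ1=00110110101 Δ2=00111110101 Δ3=00011110001 Δ4=00011000001 Δ5=00011000101 | 5Δ
t=9: Δ0=00011000101 Δ1=00001000101 | 1Δ
t=10: Δ0=00001000101 Δ1=00011000101 Δ2=00010000101 Δ3=00110000001 Δ4=00110100001 Δ5=00110100101 Δ6=00110110101 | 6Δ
t=11: Δ0=00110110101 Δ1=00100110101 | 1Δ

yes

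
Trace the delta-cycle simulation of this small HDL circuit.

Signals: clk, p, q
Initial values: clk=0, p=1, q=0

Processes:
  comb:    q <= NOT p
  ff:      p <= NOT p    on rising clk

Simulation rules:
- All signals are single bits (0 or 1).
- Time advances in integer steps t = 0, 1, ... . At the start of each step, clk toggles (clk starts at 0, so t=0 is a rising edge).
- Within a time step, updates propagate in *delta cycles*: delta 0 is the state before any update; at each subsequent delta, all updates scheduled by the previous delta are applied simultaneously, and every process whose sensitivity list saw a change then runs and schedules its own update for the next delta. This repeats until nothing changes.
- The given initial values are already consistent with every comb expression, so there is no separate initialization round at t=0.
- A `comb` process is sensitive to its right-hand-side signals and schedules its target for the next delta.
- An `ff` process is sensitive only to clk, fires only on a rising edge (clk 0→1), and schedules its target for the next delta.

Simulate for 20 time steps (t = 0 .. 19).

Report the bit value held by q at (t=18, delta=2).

t0.Δ0 q=0 clk=0 p=1
t0.Δ1 q=0 clk=1 p=1
t0.Δ2 q=0 clk=1 p=0
t0.Δ3 q=1 clk=1 p=0
t1.Δ0 q=1 clk=1 p=0
t1.Δ1 q=1 clk=0 p=0
t2.Δ0 q=1 clk=0 p=0
t2.Δ1 q=1 clk=1 p=0
t2.Δ2 q=1 clk=1 p=1
t2.Δ3 q=0 clk=1 p=1
t3.Δ0 q=0 clk=1 p=1
t3.Δ1 q=0 clk=0 p=1
t4.Δ0 q=0 clk=0 p=1
t4.Δ1 q=0 clk=1 p=1
t4.Δ2 q=0 clk=1 p=0
t4.Δ3 q=1 clk=1 p=0
t5.Δ0 q=1 clk=1 p=0
t5.Δ1 q=1 clk=0 p=0
t6.Δ0 q=1 clk=0 p=0
t6.Δ1 q=1 clk=1 p=0
t6.Δ2 q=1 clk=1 p=1
t6.Δ3 q=0 clk=1 p=1
t7.Δ0 q=0 clk=1 p=1
t7.Δ1 q=0 clk=0 p=1
t8.Δ0 q=0 clk=0 p=1
t8.Δ1 q=0 clk=1 p=1
t8.Δ2 q=0 clk=1 p=0
t8.Δ3 q=1 clk=1 p=0
t9.Δ0 q=1 clk=1 p=0
t9.Δ1 q=1 clk=0 p=0
t10.Δ0 q=1 clk=0 p=0
t10.Δ1 q=1 clk=1 p=0
t10.Δ2 q=1 clk=1 p=1
t10.Δ3 q=0 clk=1 p=1
t11.Δ0 q=0 clk=1 p=1
t11.Δ1 q=0 clk=0 p=1
t12.Δ0 q=0 clk=0 p=1
t12.Δ1 q=0 clk=1 p=1
t12.Δ2 q=0 clk=1 p=0
t12.Δ3 q=1 clk=1 p=0
t13.Δ0 q=1 clk=1 p=0
t13.Δ1 q=1 clk=0 p=0
t14.Δ0 q=1 clk=0 p=0
t14.Δ1 q=1 clk=1 p=0
t14.Δ2 q=1 clk=1 p=1
t14.Δ3 q=0 clk=1 p=1
t15.Δ0 q=0 clk=1 p=1
t15.Δ1 q=0 clk=0 p=1
t16.Δ0 q=0 clk=0 p=1
t16.Δ1 q=0 clk=1 p=1
t16.Δ2 q=0 clk=1 p=0
t16.Δ3 q=1 clk=1 p=0
t17.Δ0 q=1 clk=1 p=0
t17.Δ1 q=1 clk=0 p=0
t18.Δ0 q=1 clk=0 p=0
t18.Δ1 q=1 clk=1 p=0
t18.Δ2 q=1 clk=1 p=1
t18.Δ3 q=0 clk=1 p=1
t19.Δ0 q=0 clk=1 p=1
t19.Δ1 q=0 clk=0 p=1

1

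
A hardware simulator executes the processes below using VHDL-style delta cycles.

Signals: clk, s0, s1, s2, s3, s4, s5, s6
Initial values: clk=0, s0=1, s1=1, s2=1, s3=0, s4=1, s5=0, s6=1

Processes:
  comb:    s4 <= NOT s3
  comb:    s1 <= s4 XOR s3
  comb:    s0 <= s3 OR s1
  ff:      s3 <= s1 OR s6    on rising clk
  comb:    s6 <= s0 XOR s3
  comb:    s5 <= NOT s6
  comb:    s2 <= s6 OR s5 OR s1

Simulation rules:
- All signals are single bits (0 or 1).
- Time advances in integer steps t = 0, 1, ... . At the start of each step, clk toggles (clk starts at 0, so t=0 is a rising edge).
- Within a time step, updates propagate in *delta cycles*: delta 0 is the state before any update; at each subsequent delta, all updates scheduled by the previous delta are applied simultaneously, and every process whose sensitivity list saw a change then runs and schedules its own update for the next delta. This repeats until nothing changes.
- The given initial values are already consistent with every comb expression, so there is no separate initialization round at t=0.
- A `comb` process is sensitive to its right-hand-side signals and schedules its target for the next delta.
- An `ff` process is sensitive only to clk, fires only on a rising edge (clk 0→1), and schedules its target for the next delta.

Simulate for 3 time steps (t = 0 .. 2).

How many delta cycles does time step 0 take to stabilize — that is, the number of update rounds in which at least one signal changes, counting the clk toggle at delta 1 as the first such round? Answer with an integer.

5

[bits: s0,s1,s4,s2,clk,s6,s3,s5]
t=0: Δ0=11110100 Δ1=11111100 Δ2=11111110 Δ3=10011010 Δ4=11001011 Δ5=11011011 | 5Δ
t=1: Δ0=11011011 Δ1=11010011 | 1Δ
t=2: Δ0=11010011 Δ1=11011011 | 1Δ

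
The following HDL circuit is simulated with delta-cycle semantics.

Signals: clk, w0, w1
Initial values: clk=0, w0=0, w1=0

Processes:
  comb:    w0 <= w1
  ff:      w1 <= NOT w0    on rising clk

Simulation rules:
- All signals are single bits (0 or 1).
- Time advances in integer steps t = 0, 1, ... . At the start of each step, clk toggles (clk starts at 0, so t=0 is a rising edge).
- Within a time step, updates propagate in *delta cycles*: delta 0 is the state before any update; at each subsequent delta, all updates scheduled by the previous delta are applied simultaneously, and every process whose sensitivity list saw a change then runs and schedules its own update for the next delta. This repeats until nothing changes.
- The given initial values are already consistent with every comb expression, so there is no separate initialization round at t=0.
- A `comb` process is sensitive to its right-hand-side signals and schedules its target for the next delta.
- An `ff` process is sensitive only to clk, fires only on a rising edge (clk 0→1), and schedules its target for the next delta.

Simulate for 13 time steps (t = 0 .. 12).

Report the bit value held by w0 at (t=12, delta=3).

t=0 Δ0: w0=0 clk=0 w1=0
  Δ1: clk:0→1
  Δ2: w1:0→1
  Δ3: w0:0→1
  (3Δ to stable)
t=1 Δ0: w0=1 clk=1 w1=1
  Δ1: clk:1→0
  (1Δ to stable)
t=2 Δ0: w0=1 clk=0 w1=1
  Δ1: clk:0→1
  Δ2: w1:1→0
  Δ3: w0:1→0
  (3Δ to stable)
t=3 Δ0: w0=0 clk=1 w1=0
  Δ1: clk:1→0
  (1Δ to stable)
t=4 Δ0: w0=0 clk=0 w1=0
  Δ1: clk:0→1
  Δ2: w1:0→1
  Δ3: w0:0→1
  (3Δ to stable)
t=5 Δ0: w0=1 clk=1 w1=1
  Δ1: clk:1→0
  (1Δ to stable)
t=6 Δ0: w0=1 clk=0 w1=1
  Δ1: clk:0→1
  Δ2: w1:1→0
  Δ3: w0:1→0
  (3Δ to stable)
t=7 Δ0: w0=0 clk=1 w1=0
  Δ1: clk:1→0
  (1Δ to stable)
t=8 Δ0: w0=0 clk=0 w1=0
  Δ1: clk:0→1
  Δ2: w1:0→1
  Δ3: w0:0→1
  (3Δ to stable)
t=9 Δ0: w0=1 clk=1 w1=1
  Δ1: clk:1→0
  (1Δ to stable)
t=10 Δ0: w0=1 clk=0 w1=1
  Δ1: clk:0→1
  Δ2: w1:1→0
  Δ3: w0:1→0
  (3Δ to stable)
t=11 Δ0: w0=0 clk=1 w1=0
  Δ1: clk:1→0
  (1Δ to stable)
t=12 Δ0: w0=0 clk=0 w1=0
  Δ1: clk:0→1
  Δ2: w1:0→1
  Δ3: w0:0→1
  (3Δ to stable)

1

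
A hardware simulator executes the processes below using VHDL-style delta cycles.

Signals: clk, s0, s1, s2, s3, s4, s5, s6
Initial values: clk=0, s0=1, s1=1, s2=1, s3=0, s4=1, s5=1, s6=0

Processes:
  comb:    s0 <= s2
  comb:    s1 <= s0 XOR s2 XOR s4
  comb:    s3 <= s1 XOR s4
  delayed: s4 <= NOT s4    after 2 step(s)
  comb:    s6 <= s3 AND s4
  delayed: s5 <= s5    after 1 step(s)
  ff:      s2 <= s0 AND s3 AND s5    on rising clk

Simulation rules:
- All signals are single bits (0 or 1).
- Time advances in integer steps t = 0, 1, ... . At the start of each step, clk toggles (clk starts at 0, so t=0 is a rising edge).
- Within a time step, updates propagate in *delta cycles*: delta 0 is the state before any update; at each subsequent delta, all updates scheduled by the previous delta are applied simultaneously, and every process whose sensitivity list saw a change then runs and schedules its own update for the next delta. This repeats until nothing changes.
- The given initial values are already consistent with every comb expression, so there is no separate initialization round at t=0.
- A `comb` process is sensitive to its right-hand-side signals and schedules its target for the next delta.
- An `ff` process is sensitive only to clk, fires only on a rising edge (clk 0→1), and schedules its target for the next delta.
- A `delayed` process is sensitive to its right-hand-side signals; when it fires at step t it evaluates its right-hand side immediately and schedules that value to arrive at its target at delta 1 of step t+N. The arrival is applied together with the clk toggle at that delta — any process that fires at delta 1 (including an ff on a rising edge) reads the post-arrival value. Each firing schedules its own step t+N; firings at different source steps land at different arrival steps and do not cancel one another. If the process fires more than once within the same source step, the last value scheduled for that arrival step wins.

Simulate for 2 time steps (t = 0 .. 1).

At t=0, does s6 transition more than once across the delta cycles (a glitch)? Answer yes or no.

yes

t=0 Δ0: s0=1 s3=0 s4=1 s1=1 s5=1 s2=1 clk=0 s6=0
  Δ1: clk:0→1
  Δ2: s2:1→0
  Δ3: s0:1→0, s1:1→0
  Δ4: s3:0→1, s1:0→1
  Δ5: s3:1→0, s6:0→1
  Δ6: s6:1→0
  (6Δ to stable)
t=1 Δ0: s0=0 s3=0 s4=1 s1=1 s5=1 s2=0 clk=1 s6=0
  Δ1: clk:1→0
  (1Δ to stable)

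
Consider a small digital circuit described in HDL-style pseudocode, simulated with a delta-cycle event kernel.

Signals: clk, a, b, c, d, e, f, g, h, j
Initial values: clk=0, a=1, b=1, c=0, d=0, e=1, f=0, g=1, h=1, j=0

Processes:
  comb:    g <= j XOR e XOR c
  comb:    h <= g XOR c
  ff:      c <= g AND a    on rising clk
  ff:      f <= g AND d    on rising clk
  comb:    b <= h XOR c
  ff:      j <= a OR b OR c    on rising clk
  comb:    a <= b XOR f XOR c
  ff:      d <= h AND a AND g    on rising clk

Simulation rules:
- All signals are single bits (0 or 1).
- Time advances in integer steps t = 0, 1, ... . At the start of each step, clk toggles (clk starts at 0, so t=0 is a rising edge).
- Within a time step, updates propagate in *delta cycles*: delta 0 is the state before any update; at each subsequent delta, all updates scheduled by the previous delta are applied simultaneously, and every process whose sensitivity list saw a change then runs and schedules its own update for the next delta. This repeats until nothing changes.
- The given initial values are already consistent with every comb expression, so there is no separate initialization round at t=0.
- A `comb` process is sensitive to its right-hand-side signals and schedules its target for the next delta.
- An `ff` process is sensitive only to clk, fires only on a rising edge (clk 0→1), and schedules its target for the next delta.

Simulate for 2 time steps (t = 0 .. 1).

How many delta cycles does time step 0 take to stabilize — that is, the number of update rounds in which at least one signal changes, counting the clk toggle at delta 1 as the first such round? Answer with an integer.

5

t0.Δ0 g=1 d=0 e=1 h=1 b=1 a=1 f=0 j=0 clk=0 c=0
t0.Δ1 g=1 d=0 e=1 h=1 b=1 a=1 f=0 j=0 clk=1 c=0
t0.Δ2 g=1 d=1 e=1 h=1 b=1 a=1 f=0 j=1 clk=1 c=1
t0.Δ3 g=1 d=1 e=1 h=0 b=0 a=0 f=0 j=1 clk=1 c=1
t0.Δ4 g=1 d=1 e=1 h=0 b=1 a=1 f=0 j=1 clk=1 c=1
t0.Δ5 g=1 d=1 e=1 h=0 b=1 a=0 f=0 j=1 clk=1 c=1
t1.Δ0 g=1 d=1 e=1 h=0 b=1 a=0 f=0 j=1 clk=1 c=1
t1.Δ1 g=1 d=1 e=1 h=0 b=1 a=0 f=0 j=1 clk=0 c=1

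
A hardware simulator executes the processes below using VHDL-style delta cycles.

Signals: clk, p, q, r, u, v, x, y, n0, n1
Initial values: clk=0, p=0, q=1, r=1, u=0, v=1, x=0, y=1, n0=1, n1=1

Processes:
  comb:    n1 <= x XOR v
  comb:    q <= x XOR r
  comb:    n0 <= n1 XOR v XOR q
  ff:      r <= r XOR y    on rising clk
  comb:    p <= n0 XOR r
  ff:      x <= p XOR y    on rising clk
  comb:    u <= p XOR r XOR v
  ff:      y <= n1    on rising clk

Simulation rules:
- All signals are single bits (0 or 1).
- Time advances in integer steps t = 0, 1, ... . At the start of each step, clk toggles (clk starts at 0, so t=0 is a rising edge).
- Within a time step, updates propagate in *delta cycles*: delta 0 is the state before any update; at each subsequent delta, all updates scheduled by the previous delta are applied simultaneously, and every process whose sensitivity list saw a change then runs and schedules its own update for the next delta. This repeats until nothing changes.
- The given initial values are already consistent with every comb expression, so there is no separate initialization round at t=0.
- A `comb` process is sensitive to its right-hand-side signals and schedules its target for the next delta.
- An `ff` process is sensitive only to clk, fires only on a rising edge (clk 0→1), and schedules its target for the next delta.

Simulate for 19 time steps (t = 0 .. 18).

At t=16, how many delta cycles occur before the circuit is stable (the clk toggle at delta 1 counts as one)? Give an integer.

t0.Δ0 r=1 u=0 v=1 q=1 x=0 n0=1 p=0 y=1 n1=1 clk=0
t0.Δ1 r=1 u=0 v=1 q=1 x=0 n0=1 p=0 y=1 n1=1 clk=1
t0.Δ2 r=0 u=0 v=1 q=1 x=1 n0=1 p=0 y=1 n1=1 clk=1
t0.Δ3 r=0 u=1 v=1 q=1 x=1 n0=1 p=1 y=1 n1=0 clk=1
t0.Δ4 r=0 u=0 v=1 q=1 x=1 n0=0 p=1 y=1 n1=0 clk=1
t0.Δ5 r=0 u=0 v=1 q=1 x=1 n0=0 p=0 y=1 n1=0 clk=1
t0.Δ6 r=0 u=1 v=1 q=1 x=1 n0=0 p=0 y=1 n1=0 clk=1
t1.Δ0 r=0 u=1 v=1 q=1 x=1 n0=0 p=0 y=1 n1=0 clk=1
t1.Δ1 r=0 u=1 v=1 q=1 x=1 n0=0 p=0 y=1 n1=0 clk=0
t2.Δ0 r=0 u=1 v=1 q=1 x=1 n0=0 p=0 y=1 n1=0 clk=0
t2.Δ1 r=0 u=1 v=1 q=1 x=1 n0=0 p=0 y=1 n1=0 clk=1
t2.Δ2 r=1 u=1 v=1 q=1 x=1 n0=0 p=0 y=0 n1=0 clk=1
t2.Δ3 r=1 u=0 v=1 q=0 x=1 n0=0 p=1 y=0 n1=0 clk=1
t2.Δ4 r=1 u=1 v=1 q=0 x=1 n0=1 p=1 y=0 n1=0 clk=1
t2.Δ5 r=1 u=1 v=1 q=0 x=1 n0=1 p=0 y=0 n1=0 clk=1
t2.Δ6 r=1 u=0 v=1 q=0 x=1 n0=1 p=0 y=0 n1=0 clk=1
t3.Δ0 r=1 u=0 v=1 q=0 x=1 n0=1 p=0 y=0 n1=0 clk=1
t3.Δ1 r=1 u=0 v=1 q=0 x=1 n0=1 p=0 y=0 n1=0 clk=0
t4.Δ0 r=1 u=0 v=1 q=0 x=1 n0=1 p=0 y=0 n1=0 clk=0
t4.Δ1 r=1 u=0 v=1 q=0 x=1 n0=1 p=0 y=0 n1=0 clk=1
t4.Δ2 r=1 u=0 v=1 q=0 x=0 n0=1 p=0 y=0 n1=0 clk=1
t4.Δ3 r=1 u=0 v=1 q=1 x=0 n0=1 p=0 y=0 n1=1 clk=1
t5.Δ0 r=1 u=0 v=1 q=1 x=0 n0=1 p=0 y=0 n1=1 clk=1
t5.Δ1 r=1 u=0 v=1 q=1 x=0 n0=1 p=0 y=0 n1=1 clk=0
t6.Δ0 r=1 u=0 v=1 q=1 x=0 n0=1 p=0 y=0 n1=1 clk=0
t6.Δ1 r=1 u=0 v=1 q=1 x=0 n0=1 p=0 y=0 n1=1 clk=1
t6.Δ2 r=1 u=0 v=1 q=1 x=0 n0=1 p=0 y=1 n1=1 clk=1
t7.Δ0 r=1 u=0 v=1 q=1 x=0 n0=1 p=0 y=1 n1=1 clk=1
t7.Δ1 r=1 u=0 v=1 q=1 x=0 n0=1 p=0 y=1 n1=1 clk=0
t8.Δ0 r=1 u=0 v=1 q=1 x=0 n0=1 p=0 y=1 n1=1 clk=0
t8.Δ1 r=1 u=0 v=1 q=1 x=0 n0=1 p=0 y=1 n1=1 clk=1
t8.Δ2 r=0 u=0 v=1 q=1 x=1 n0=1 p=0 y=1 n1=1 clk=1
t8.Δ3 r=0 u=1 v=1 q=1 x=1 n0=1 p=1 y=1 n1=0 clk=1
t8.Δ4 r=0 u=0 v=1 q=1 x=1 n0=0 p=1 y=1 n1=0 clk=1
t8.Δ5 r=0 u=0 v=1 q=1 x=1 n0=0 p=0 y=1 n1=0 clk=1
t8.Δ6 r=0 u=1 v=1 q=1 x=1 n0=0 p=0 y=1 n1=0 clk=1
t9.Δ0 r=0 u=1 v=1 q=1 x=1 n0=0 p=0 y=1 n1=0 clk=1
t9.Δ1 r=0 u=1 v=1 q=1 x=1 n0=0 p=0 y=1 n1=0 clk=0
t10.Δ0 r=0 u=1 v=1 q=1 x=1 n0=0 p=0 y=1 n1=0 clk=0
t10.Δ1 r=0 u=1 v=1 q=1 x=1 n0=0 p=0 y=1 n1=0 clk=1
t10.Δ2 r=1 u=1 v=1 q=1 x=1 n0=0 p=0 y=0 n1=0 clk=1
t10.Δ3 r=1 u=0 v=1 q=0 x=1 n0=0 p=1 y=0 n1=0 clk=1
t10.Δ4 r=1 u=1 v=1 q=0 x=1 n0=1 p=1 y=0 n1=0 clk=1
t10.Δ5 r=1 u=1 v=1 q=0 x=1 n0=1 p=0 y=0 n1=0 clk=1
t10.Δ6 r=1 u=0 v=1 q=0 x=1 n0=1 p=0 y=0 n1=0 clk=1
t11.Δ0 r=1 u=0 v=1 q=0 x=1 n0=1 p=0 y=0 n1=0 clk=1
t11.Δ1 r=1 u=0 v=1 q=0 x=1 n0=1 p=0 y=0 n1=0 clk=0
t12.Δ0 r=1 u=0 v=1 q=0 x=1 n0=1 p=0 y=0 n1=0 clk=0
t12.Δ1 r=1 u=0 v=1 q=0 x=1 n0=1 p=0 y=0 n1=0 clk=1
t12.Δ2 r=1 u=0 v=1 q=0 x=0 n0=1 p=0 y=0 n1=0 clk=1
t12.Δ3 r=1 u=0 v=1 q=1 x=0 n0=1 p=0 y=0 n1=1 clk=1
t13.Δ0 r=1 u=0 v=1 q=1 x=0 n0=1 p=0 y=0 n1=1 clk=1
t13.Δ1 r=1 u=0 v=1 q=1 x=0 n0=1 p=0 y=0 n1=1 clk=0
t14.Δ0 r=1 u=0 v=1 q=1 x=0 n0=1 p=0 y=0 n1=1 clk=0
t14.Δ1 r=1 u=0 v=1 q=1 x=0 n0=1 p=0 y=0 n1=1 clk=1
t14.Δ2 r=1 u=0 v=1 q=1 x=0 n0=1 p=0 y=1 n1=1 clk=1
t15.Δ0 r=1 u=0 v=1 q=1 x=0 n0=1 p=0 y=1 n1=1 clk=1
t15.Δ1 r=1 u=0 v=1 q=1 x=0 n0=1 p=0 y=1 n1=1 clk=0
t16.Δ0 r=1 u=0 v=1 q=1 x=0 n0=1 p=0 y=1 n1=1 clk=0
t16.Δ1 r=1 u=0 v=1 q=1 x=0 n0=1 p=0 y=1 n1=1 clk=1
t16.Δ2 r=0 u=0 v=1 q=1 x=1 n0=1 p=0 y=1 n1=1 clk=1
t16.Δ3 r=0 u=1 v=1 q=1 x=1 n0=1 p=1 y=1 n1=0 clk=1
t16.Δ4 r=0 u=0 v=1 q=1 x=1 n0=0 p=1 y=1 n1=0 clk=1
t16.Δ5 r=0 u=0 v=1 q=1 x=1 n0=0 p=0 y=1 n1=0 clk=1
t16.Δ6 r=0 u=1 v=1 q=1 x=1 n0=0 p=0 y=1 n1=0 clk=1
t17.Δ0 r=0 u=1 v=1 q=1 x=1 n0=0 p=0 y=1 n1=0 clk=1
t17.Δ1 r=0 u=1 v=1 q=1 x=1 n0=0 p=0 y=1 n1=0 clk=0
t18.Δ0 r=0 u=1 v=1 q=1 x=1 n0=0 p=0 y=1 n1=0 clk=0
t18.Δ1 r=0 u=1 v=1 q=1 x=1 n0=0 p=0 y=1 n1=0 clk=1
t18.Δ2 r=1 u=1 v=1 q=1 x=1 n0=0 p=0 y=0 n1=0 clk=1
t18.Δ3 r=1 u=0 v=1 q=0 x=1 n0=0 p=1 y=0 n1=0 clk=1
t18.Δ4 r=1 u=1 v=1 q=0 x=1 n0=1 p=1 y=0 n1=0 clk=1
t18.Δ5 r=1 u=1 v=1 q=0 x=1 n0=1 p=0 y=0 n1=0 clk=1
t18.Δ6 r=1 u=0 v=1 q=0 x=1 n0=1 p=0 y=0 n1=0 clk=1

6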